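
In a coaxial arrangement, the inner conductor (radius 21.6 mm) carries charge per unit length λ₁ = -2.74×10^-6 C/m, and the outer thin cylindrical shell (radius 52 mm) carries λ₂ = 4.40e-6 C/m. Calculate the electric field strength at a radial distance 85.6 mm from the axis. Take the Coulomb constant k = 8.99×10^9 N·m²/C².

By cylindrical symmetry E is radial; use a coaxial Gaussian cylinder of radius 85.6 mm and length L (r > 52 mm, enclosing both).
λ_enc = λ₁ + λ₂ = (-2.74e-6) + (4.40e-6) = 1.66×10^-6 C/m.
Applying ∮E·dA = Q_enc/ε₀ with the end caps contributing no flux:
E = 2k|λ_enc|/r = 2(8.99×10^9)(1.66×10^-6)/(0.0856) = 3.49×10^5 N/C.

|E| ≈ 3.49×10^5 N/C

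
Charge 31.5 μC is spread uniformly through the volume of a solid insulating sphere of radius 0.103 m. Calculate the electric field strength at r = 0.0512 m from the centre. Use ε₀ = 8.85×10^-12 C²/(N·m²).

|E| ≈ 1.33×10^7 N/C

Take a concentric spherical Gaussian surface of radius r = 0.0512 m (r < R).
For a uniform sphere the enclosed fraction is (r/R)³, so Q_enc = (31.5 μC)(0.0512/0.103)³ = 3.869×10^-6 C.
Gauss's law: E·4πr² = Q_enc/ε₀.
E = |Q_enc|/(4πε₀r²) = (3.869×10^-6)/(4π·8.85×10^-12·(0.0512)²) = 1.33×10^7 N/C.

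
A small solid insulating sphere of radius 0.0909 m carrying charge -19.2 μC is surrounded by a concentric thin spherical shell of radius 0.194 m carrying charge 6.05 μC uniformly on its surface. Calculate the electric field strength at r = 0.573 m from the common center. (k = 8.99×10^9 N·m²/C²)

3.60e5 N/C

Take a concentric spherical Gaussian surface of radius r = 0.573 m (r > 0.194 m, enclosing both).
Q_enc = (-19.2 μC) + (6.05 μC) = -1.315e-5 C.
By Gauss's law, ∮E·dA = E·4πr² = Q_enc/ε₀.
E = k|Q_enc|/r² = (8.99×10^9)(1.315×10^-5)/(0.573)² = 3.60×10^5 N/C.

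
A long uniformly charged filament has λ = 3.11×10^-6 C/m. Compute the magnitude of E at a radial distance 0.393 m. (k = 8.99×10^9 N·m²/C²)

By cylindrical symmetry E is radial; use a coaxial Gaussian cylinder of radius 0.393 m and length L.
Q_enc = λL, so λ_enc = 3.11e-6 C/m.
By Gauss's law (flux through the curved wall only), E·2πrL = λ_enc L/ε₀.
E = 2k|λ_enc|/r = 2(8.99×10^9)(3.11×10^-6)/(0.393) = 1.42×10^5 N/C.

|E| = 1.42×10^5 N/C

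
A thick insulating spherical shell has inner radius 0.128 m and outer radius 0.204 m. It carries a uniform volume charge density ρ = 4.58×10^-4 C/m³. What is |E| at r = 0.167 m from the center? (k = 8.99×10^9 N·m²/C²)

|E| ≈ 1.58×10^6 N/C

Take a concentric spherical Gaussian surface of radius r = 0.167 m (within the shell material, 0.128 m < r < 0.204 m).
Only the shell between 0.128 m and r is enclosed: Q_enc = ρ·(4π/3)(r³ − a³) = (4.58×10^-4)·(4π/3)·((0.167)³ − (0.128)³) = 4.912×10^-6 C.
By Gauss's law, ∮E·dA = E·4πr² = Q_enc/ε₀.
E = k|Q_enc|/r² = (8.99×10^9)(4.912×10^-6)/(0.167)² = 1.58e6 N/C.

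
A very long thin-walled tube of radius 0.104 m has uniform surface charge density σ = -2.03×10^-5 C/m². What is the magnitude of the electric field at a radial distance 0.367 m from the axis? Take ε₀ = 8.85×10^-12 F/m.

|E| = 6.50e5 V/m

Coaxial Gaussian cylinder, radius r = 0.367 m, length L (r > 0.104 m).
The whole shell is enclosed: λ_enc = σ·2πR = (-2.03e-5)·2π·(0.104) = -1.327e-5 C/m.
Gauss's law: E·2πrL = λ_enc L/ε₀.
E = |λ_enc|/(2πε₀r) = (1.327×10^-5)/(2π·8.85×10^-12·0.367) = 6.50×10^5 N/C.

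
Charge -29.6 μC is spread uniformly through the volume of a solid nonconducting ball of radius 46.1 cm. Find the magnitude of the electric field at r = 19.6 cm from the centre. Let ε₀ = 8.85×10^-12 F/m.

Symmetry ⇒ E = E(r) r̂. Gaussian sphere of radius r = 19.6 cm (r < R).
Only the charge within r is enclosed: Q_enc = Q·(r/R)³ = (-29.6 μC)·(19.6 cm/46.1 cm)³ = -2.275e-6 C.
Applying ∮E·dA = Q_enc/ε₀ with Φ = E(4πr²):
E = |Q_enc|/(4πε₀r²) = (2.275×10^-6)/(4π·8.85×10^-12·(0.196)²) = 5.32e5 N/C.

E = 5.32e5 V/m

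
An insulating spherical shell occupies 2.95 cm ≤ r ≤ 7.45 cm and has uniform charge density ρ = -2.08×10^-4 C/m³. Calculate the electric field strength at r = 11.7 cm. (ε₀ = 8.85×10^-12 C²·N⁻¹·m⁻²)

Use a concentric Gaussian sphere at r = 11.7 cm (r > 7.45 cm, enclosing the whole shell).
Q_enc = ρ·(4π/3)(b³ − a³) = (-2.08×10^-4)·(4π/3)·((0.0745)³ − (0.0295)³) = -3.379e-7 C.
Gauss's law: E·4πr² = Q_enc/ε₀.
E = |Q_enc|/(4πε₀r²) = (3.379×10^-7)/(4π·8.85×10^-12·(0.117)²) = 2.22×10^5 N/C.

|E| ≈ 2.22×10^5 N/C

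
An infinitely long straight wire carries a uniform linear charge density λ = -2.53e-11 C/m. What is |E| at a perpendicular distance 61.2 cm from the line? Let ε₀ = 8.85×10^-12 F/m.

E = 0.743 V/m

Choose a coaxial cylinder of radius r = 61.2 cm (arbitrary length L) as the Gaussian surface.
Q_enc = λL, so λ_enc = -2.53×10^-11 C/m.
Applying ∮E·dA = Q_enc/ε₀ with the end caps contributing no flux:
E = |λ_enc|/(2πε₀r) = (2.53×10^-11)/(2π·8.85×10^-12·0.612) = 0.743 N/C.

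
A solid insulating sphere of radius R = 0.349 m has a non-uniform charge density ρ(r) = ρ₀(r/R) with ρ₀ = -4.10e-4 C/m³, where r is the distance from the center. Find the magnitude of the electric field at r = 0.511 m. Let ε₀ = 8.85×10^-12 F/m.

|E| ≈ 1.89×10^6 N/C

By spherical symmetry E is radial; choose a Gaussian sphere of radius r = 0.511 m (r > R, all charge enclosed).
Q_enc = 4π ∫₀^R ρ₀(r'/R)^1 r'² dr' = 4πρ₀R³/4 = -5.475e-5 C.
Applying ∮E·dA = Q_enc/ε₀ with Φ = E(4πr²):
E = |Q_enc|/(4πε₀r²) = (5.475e-5)/(4π·8.85×10^-12·(0.511)²) = 1.89×10^6 N/C.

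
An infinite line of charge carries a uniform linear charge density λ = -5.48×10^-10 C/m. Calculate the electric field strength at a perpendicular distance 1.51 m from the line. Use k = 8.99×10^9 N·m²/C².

E ≈ 6.53 N/C

Coaxial Gaussian cylinder, radius r = 1.51 m, length L.
Q_enc = λL, so λ_enc = -5.48e-10 C/m.
By Gauss's law (flux through the curved wall only), E·2πrL = λ_enc L/ε₀.
E = 2k|λ_enc|/r = 2(8.99×10^9)(5.48e-10)/(1.51) = 6.53 N/C.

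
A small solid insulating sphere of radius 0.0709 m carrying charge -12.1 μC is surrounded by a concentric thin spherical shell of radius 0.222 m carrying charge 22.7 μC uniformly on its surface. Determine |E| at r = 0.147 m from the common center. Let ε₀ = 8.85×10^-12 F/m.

5.03×10^6 N/C

By spherical symmetry E is radial; choose a Gaussian sphere of radius r = 0.147 m (between the bodies, 0.0709 m < r < 0.222 m).
Only the inner charge is enclosed; the outer shell contributes nothing inside itself. Q_enc = -12.1 μC = -1.21×10^-5 C.
By Gauss's law, ∮E·dA = E·4πr² = Q_enc/ε₀.
E = |Q_enc|/(4πε₀r²) = (1.21×10^-5)/(4π·8.85×10^-12·(0.147)²) = 5.03e6 N/C.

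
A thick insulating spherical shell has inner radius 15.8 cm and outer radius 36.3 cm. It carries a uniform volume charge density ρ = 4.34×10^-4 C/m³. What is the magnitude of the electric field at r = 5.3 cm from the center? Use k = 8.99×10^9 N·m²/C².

Use a concentric Gaussian sphere at r = 5.3 cm (r < 15.8 cm, inside the empty cavity).
No charge is enclosed, so by Gauss's law E·4πr² = 0 ⇒ E = 0.

|E| = 0 N/C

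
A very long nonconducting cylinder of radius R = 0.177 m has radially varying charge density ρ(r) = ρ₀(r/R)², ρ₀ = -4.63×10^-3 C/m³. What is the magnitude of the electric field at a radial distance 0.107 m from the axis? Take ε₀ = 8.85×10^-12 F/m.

|E| = 5.11×10^6 V/m

Choose a coaxial cylinder of radius r = 0.107 m (arbitrary length L) as the Gaussian surface (r < R).
Integrating ρ over the cross-section to radius r: λ_enc = (2πρ₀/R²) ∫₀^r r'^3 dr' = 2πρ₀ r^4/(4·R²) = -3.043×10^-5 C/m.
By Gauss's law (flux through the curved wall only), E·2πrL = λ_enc L/ε₀.
E = |λ_enc|/(2πε₀r) = (3.043×10^-5)/(2π·8.85×10^-12·0.107) = 5.11×10^6 N/C.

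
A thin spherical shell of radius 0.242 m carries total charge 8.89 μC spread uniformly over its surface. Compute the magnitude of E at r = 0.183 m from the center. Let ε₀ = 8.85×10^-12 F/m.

Symmetry ⇒ E = E(r) r̂. Gaussian sphere of radius r = 0.183 m (inside the shell, r < 0.242 m).
All the charge is outside the Gaussian surface: Q_enc = 0, hence E = 0 everywhere inside the shell.

E = 0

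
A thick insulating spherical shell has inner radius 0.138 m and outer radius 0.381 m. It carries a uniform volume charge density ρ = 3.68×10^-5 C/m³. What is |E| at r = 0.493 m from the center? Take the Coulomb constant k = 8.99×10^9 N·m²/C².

Symmetry ⇒ E = E(r) r̂. Gaussian sphere of radius r = 0.493 m (r > 0.381 m, enclosing the whole shell).
Q_enc = ρ·(4π/3)(b³ − a³) = (3.68×10^-5)·(4π/3)·((0.381)³ − (0.138)³) = 8.12e-6 C.
Gauss's law: E·4πr² = Q_enc/ε₀.
E = k|Q_enc|/r² = (8.99×10^9)(8.12×10^-6)/(0.493)² = 3.00×10^5 N/C.

E ≈ 3.00e5 V/m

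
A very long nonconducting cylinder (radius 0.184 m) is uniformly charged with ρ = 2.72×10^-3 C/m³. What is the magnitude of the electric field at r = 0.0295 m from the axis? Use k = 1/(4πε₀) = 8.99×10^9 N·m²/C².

Take a coaxial cylindrical Gaussian surface of radius r = 0.0295 m and length L (r < R).
Enclosed charge per unit length: λ_enc = ρ·πr² = (2.72×10^-3)π(0.0295)² = 7.436×10^-6 C/m.
Gauss's law: E·2πrL = λ_enc L/ε₀.
E = 2k|λ_enc|/r = 2(8.99×10^9)(7.436×10^-6)/(0.0295) = 4.53×10^6 N/C.

|E| = 4.53×10^6 V/m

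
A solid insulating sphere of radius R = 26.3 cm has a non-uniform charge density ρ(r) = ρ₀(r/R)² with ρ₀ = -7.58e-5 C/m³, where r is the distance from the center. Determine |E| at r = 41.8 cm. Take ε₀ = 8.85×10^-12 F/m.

Take a concentric spherical Gaussian surface of radius r = 41.8 cm (r > R, all charge enclosed).
Q_enc = 4π ∫₀^R ρ₀(r'/R)^2 r'² dr' = 4πρ₀R³/5 = -3.466×10^-6 C.
Since E is radial and uniform over the Gaussian sphere, Φ = E·4πr² = Q_enc/ε₀.
E = |Q_enc|/(4πε₀r²) = (3.466×10^-6)/(4π·8.85×10^-12·(0.418)²) = 1.78×10^5 N/C.

1.78×10^5 N/C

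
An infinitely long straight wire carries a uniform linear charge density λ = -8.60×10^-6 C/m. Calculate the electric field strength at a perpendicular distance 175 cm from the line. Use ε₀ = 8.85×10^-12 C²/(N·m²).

E ≈ 8.84×10^4 N/C

By cylindrical symmetry E is radial; use a coaxial Gaussian cylinder of radius 175 cm and length L.
Q_enc = λL, so λ_enc = -8.60×10^-6 C/m.
Gauss's law: E·2πrL = λ_enc L/ε₀.
E = |λ_enc|/(2πε₀r) = (8.60e-6)/(2π·8.85×10^-12·1.75) = 8.84×10^4 N/C.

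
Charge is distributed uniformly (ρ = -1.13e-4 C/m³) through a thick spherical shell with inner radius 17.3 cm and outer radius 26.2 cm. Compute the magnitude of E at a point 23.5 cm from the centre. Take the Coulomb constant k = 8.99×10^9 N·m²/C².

|E| ≈ 6.01×10^5 N/C

Symmetry ⇒ E = E(r) r̂. Gaussian sphere of radius r = 23.5 cm (within the shell material, 17.3 cm < r < 26.2 cm).
Only the shell between 17.3 cm and r is enclosed: Q_enc = ρ·(4π/3)(r³ − a³) = (-1.13×10^-4)·(4π/3)·((0.235)³ − (0.173)³) = -3.692e-6 C.
Since E is radial and uniform over the Gaussian sphere, Φ = E·4πr² = Q_enc/ε₀.
E = k|Q_enc|/r² = (8.99×10^9)(3.692×10^-6)/(0.235)² = 6.01×10^5 N/C.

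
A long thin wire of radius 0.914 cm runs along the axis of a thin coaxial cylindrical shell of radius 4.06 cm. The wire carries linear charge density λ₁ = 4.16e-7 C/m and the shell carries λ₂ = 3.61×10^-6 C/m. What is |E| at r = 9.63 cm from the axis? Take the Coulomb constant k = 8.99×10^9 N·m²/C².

Coaxial Gaussian cylinder, radius r = 9.63 cm, length L (r > 4.06 cm, enclosing both).
λ_enc = λ₁ + λ₂ = (4.16×10^-7) + (3.61e-6) = 4.026e-6 C/m.
Gauss's law: E·2πrL = λ_enc L/ε₀.
E = 2k|λ_enc|/r = 2(8.99×10^9)(4.026×10^-6)/(0.0963) = 7.52×10^5 N/C.

|E| ≈ 7.52×10^5 N/C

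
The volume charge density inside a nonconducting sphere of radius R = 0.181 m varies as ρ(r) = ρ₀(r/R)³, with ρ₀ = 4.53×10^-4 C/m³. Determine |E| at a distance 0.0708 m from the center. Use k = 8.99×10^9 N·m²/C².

E ≈ 3.61e4 V/m

Take a concentric spherical Gaussian surface of radius r = 0.0708 m (r < R).
Q_enc = ∫₀^r ρ(r')·4πr'² dr' = (4πρ₀/R³) ∫₀^r r'^5 dr' = 4πρ₀ r^6/(6·R³) = 2.015×10^-8 C.
By Gauss's law, ∮E·dA = E·4πr² = Q_enc/ε₀.
E = k|Q_enc|/r² = (8.99×10^9)(2.015×10^-8)/(0.0708)² = 3.61×10^4 N/C.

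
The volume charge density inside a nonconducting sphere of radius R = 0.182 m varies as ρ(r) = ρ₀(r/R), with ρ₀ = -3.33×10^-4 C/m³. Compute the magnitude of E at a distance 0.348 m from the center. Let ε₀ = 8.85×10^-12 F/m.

E = 4.68e5 N/C

Symmetry ⇒ E = E(r) r̂. Gaussian sphere of radius r = 0.348 m (r > R, all charge enclosed).
Q_enc = 4π ∫₀^R ρ₀(r'/R)^1 r'² dr' = 4πρ₀R³/4 = -6.307×10^-6 C.
Applying ∮E·dA = Q_enc/ε₀ with Φ = E(4πr²):
E = |Q_enc|/(4πε₀r²) = (6.307×10^-6)/(4π·8.85×10^-12·(0.348)²) = 4.68e5 N/C.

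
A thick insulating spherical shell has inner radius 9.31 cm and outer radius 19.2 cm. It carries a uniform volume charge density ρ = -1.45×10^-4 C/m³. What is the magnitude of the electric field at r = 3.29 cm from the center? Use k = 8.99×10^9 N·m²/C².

Take a concentric spherical Gaussian surface of radius r = 3.29 cm (r < 9.31 cm, inside the empty cavity).
Q_enc = 0 (all charge lies at larger r); Gauss's law gives E = 0.

|E| = 0 N/C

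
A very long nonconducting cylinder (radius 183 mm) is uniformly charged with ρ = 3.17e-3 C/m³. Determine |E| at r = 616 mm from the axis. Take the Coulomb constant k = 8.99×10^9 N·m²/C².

|E| ≈ 9.73×10^6 N/C

Coaxial Gaussian cylinder, radius r = 616 mm, length L (r > 183 mm, full cross-section enclosed).
λ_enc = ρ·πR² = (3.17e-3)π(0.183)² = 3.335e-4 C/m.
Gauss's law: E·2πrL = λ_enc L/ε₀.
E = 2k|λ_enc|/r = 2(8.99×10^9)(3.335e-4)/(0.616) = 9.73×10^6 N/C.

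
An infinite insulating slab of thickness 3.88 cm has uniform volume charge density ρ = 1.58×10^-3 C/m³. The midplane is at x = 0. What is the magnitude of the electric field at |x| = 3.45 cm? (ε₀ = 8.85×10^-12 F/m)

The point |x| = 3.45 cm lies outside the slab (half-thickness 0.0194 m). A symmetric pillbox spanning the full slab encloses Q_enc = ρ·d·A.
Flux = 2EA ⇒ E = |ρ|d/(2ε₀), independent of distance outside.
E = (1.58e-3)(0.0388)/(2·8.85×10^-12) = 3.46×10^6 N/C.

|E| = 3.46×10^6 V/m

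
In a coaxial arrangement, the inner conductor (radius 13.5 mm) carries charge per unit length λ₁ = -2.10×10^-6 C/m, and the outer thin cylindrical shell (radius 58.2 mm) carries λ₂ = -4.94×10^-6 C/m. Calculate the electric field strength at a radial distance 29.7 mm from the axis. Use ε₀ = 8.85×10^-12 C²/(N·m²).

E = 1.27×10^6 N/C

Coaxial Gaussian cylinder, radius r = 29.7 mm, length L (between the conductors, 13.5 mm < r < 58.2 mm).
Only the inner wire is enclosed; the outer shell contributes nothing inside itself. λ_enc = λ₁ = -2.10×10^-6 C/m.
Applying ∮E·dA = Q_enc/ε₀ with the end caps contributing no flux:
E = |λ_enc|/(2πε₀r) = (2.10×10^-6)/(2π·8.85×10^-12·0.0297) = 1.27e6 N/C.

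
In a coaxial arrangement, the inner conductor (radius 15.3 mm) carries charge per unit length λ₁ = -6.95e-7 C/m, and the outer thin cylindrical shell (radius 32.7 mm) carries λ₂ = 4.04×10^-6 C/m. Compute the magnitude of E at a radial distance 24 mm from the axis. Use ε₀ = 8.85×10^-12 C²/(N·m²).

Take a coaxial cylindrical Gaussian surface of radius r = 24 mm and length L (between the conductors, 15.3 mm < r < 32.7 mm).
The shell at 32.7 mm lies outside the Gaussian surface, so λ_enc = λ₁ = -6.95×10^-7 C/m.
Applying ∮E·dA = Q_enc/ε₀ with the end caps contributing no flux:
E = |λ_enc|/(2πε₀r) = (6.95e-7)/(2π·8.85×10^-12·0.024) = 5.21×10^5 N/C.

E ≈ 5.21e5 N/C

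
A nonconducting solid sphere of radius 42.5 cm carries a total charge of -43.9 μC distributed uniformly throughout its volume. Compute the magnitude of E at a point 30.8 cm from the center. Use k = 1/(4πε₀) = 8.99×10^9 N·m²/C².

E ≈ 1.58×10^6 N/C

By spherical symmetry E is radial; choose a Gaussian sphere of radius r = 30.8 cm (r < R).
For a uniform sphere the enclosed fraction is (r/R)³, so Q_enc = (-43.9 μC)(0.308/0.425)³ = -1.671×10^-5 C.
Gauss's law: E·4πr² = Q_enc/ε₀.
E = k|Q_enc|/r² = (8.99×10^9)(1.671×10^-5)/(0.308)² = 1.58e6 N/C.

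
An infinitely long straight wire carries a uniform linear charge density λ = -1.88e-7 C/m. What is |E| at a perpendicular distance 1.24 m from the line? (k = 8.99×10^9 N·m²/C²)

Choose a coaxial cylinder of radius r = 1.24 m (arbitrary length L) as the Gaussian surface.
Q_enc = λL, so λ_enc = -1.88×10^-7 C/m.
Applying ∮E·dA = Q_enc/ε₀ with the end caps contributing no flux:
E = 2k|λ_enc|/r = 2(8.99×10^9)(1.88e-7)/(1.24) = 2.73×10^3 N/C.

2.73×10^3 N/C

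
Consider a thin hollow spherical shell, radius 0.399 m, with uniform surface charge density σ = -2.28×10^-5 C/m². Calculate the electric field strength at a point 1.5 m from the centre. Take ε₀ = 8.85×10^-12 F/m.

Use a concentric Gaussian sphere at r = 1.5 m (r > 0.399 m).
The entire shell is enclosed: Q_enc = σ·4πR² = (-2.28e-5)·4π·(0.399)² = -4.561×10^-5 C.
Gauss's law: E·4πr² = Q_enc/ε₀.
E = |Q_enc|/(4πε₀r²) = (4.561×10^-5)/(4π·8.85×10^-12·(1.5)²) = 1.82×10^5 N/C.

E ≈ 1.82×10^5 N/C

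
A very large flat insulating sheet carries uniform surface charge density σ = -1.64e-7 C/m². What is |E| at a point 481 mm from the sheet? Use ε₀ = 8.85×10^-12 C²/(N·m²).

The symmetry is planar: E is normal to the sheet and the same magnitude on both sides. Take a pillbox straddling the sheet with end-cap area A.
Flux Φ = 2EA and Q_enc = σA, so 2EA = σA/ε₀ ⇒ E = |σ|/(2ε₀), independent of distance.
E = |σ|/(2ε₀) = (1.64×10^-7)/(2·8.85×10^-12) = 9.27×10^3 N/C.

|E| = 9.27×10^3 V/m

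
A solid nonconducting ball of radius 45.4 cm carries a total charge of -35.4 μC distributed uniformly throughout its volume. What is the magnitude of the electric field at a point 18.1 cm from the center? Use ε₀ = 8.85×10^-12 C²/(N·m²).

6.16×10^5 V/m

By spherical symmetry E is radial; choose a Gaussian sphere of radius r = 18.1 cm (r < R).
Only the charge within r is enclosed: Q_enc = Q·(r/R)³ = (-35.4 μC)·(18.1 cm/45.4 cm)³ = -2.243e-6 C.
By Gauss's law, ∮E·dA = E·4πr² = Q_enc/ε₀.
E = |Q_enc|/(4πε₀r²) = (2.243×10^-6)/(4π·8.85×10^-12·(0.181)²) = 6.16×10^5 N/C.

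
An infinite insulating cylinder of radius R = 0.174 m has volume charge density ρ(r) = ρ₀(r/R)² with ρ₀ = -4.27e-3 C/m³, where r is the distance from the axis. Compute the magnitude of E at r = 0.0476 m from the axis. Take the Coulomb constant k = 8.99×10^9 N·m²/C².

4.30e5 N/C

Coaxial Gaussian cylinder, radius r = 0.0476 m, length L (r < R).
Integrating ρ over the cross-section to radius r: λ_enc = (2πρ₀/R²) ∫₀^r r'^3 dr' = 2πρ₀ r^4/(4·R²) = -1.137×10^-6 C/m.
Since E is radial and uniform over the curved surface, Φ = E·2πrL = Q_enc/ε₀ = λ_enc L/ε₀.
E = 2k|λ_enc|/r = 2(8.99×10^9)(1.137×10^-6)/(0.0476) = 4.30×10^5 N/C.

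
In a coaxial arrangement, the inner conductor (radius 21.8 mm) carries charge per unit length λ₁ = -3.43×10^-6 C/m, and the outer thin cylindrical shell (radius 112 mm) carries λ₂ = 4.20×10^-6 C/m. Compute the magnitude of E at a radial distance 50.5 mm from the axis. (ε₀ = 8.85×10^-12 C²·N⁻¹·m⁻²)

|E| = 1.22×10^6 V/m

Take a coaxial cylindrical Gaussian surface of radius r = 50.5 mm and length L (between the conductors, 21.8 mm < r < 112 mm).
The shell at 112 mm lies outside the Gaussian surface, so λ_enc = λ₁ = -3.43×10^-6 C/m.
Gauss's law: E·2πrL = λ_enc L/ε₀.
E = |λ_enc|/(2πε₀r) = (3.43e-6)/(2π·8.85×10^-12·0.0505) = 1.22e6 N/C.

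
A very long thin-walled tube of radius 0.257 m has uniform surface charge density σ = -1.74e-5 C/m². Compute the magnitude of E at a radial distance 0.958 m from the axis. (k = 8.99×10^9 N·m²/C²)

|E| ≈ 5.27×10^5 V/m

Take a coaxial cylindrical Gaussian surface of radius r = 0.958 m and length L (r > 0.257 m).
The whole shell is enclosed: λ_enc = σ·2πR = (-1.74e-5)·2π·(0.257) = -2.81×10^-5 C/m.
Applying ∮E·dA = Q_enc/ε₀ with the end caps contributing no flux:
E = 2k|λ_enc|/r = 2(8.99×10^9)(2.81×10^-5)/(0.958) = 5.27e5 N/C.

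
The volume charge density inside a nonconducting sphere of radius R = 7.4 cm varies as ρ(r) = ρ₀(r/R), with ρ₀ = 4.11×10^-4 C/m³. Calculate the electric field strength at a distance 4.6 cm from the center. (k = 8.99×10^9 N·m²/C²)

|E| = 3.32×10^5 N/C

By spherical symmetry E is radial; choose a Gaussian sphere of radius r = 4.6 cm (r < R).
Q_enc = ∫₀^r ρ(r')·4πr'² dr' = (4πρ₀/R) ∫₀^r r'^3 dr' = 4πρ₀ r^4/(4·R) = 7.813e-8 C.
Since E is radial and uniform over the Gaussian sphere, Φ = E·4πr² = Q_enc/ε₀.
E = k|Q_enc|/r² = (8.99×10^9)(7.813×10^-8)/(0.046)² = 3.32×10^5 N/C.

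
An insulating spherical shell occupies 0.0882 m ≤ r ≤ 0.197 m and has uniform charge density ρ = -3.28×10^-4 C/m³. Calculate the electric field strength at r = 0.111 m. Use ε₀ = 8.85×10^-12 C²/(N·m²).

6.83×10^5 V/m

Take a concentric spherical Gaussian surface of radius r = 0.111 m (within the shell material, 0.0882 m < r < 0.197 m).
Enclosed charge is the volume from a to r: Q_enc = (4π/3)ρ(r³ − a³) = -9.363×10^-7 C.
By Gauss's law, ∮E·dA = E·4πr² = Q_enc/ε₀.
E = |Q_enc|/(4πε₀r²) = (9.363e-7)/(4π·8.85×10^-12·(0.111)²) = 6.83×10^5 N/C.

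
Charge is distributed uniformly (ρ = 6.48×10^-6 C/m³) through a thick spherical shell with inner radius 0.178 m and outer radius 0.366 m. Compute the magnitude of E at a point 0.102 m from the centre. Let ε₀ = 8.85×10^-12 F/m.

Use a concentric Gaussian sphere at r = 0.102 m (r < 0.178 m, inside the empty cavity).
Q_enc = 0 (all charge lies at larger r); Gauss's law gives E = 0.

E = 0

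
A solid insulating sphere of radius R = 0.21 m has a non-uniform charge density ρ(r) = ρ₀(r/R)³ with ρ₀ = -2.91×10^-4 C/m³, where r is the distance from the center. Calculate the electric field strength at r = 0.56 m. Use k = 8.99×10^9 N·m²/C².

|E| ≈ 1.62×10^5 N/C

Symmetry ⇒ E = E(r) r̂. Gaussian sphere of radius r = 0.56 m (r > R, all charge enclosed).
Q_enc = 4π ∫₀^R ρ₀(r'/R)^3 r'² dr' = 4πρ₀R³/6 = -5.644×10^-6 C.
Applying ∮E·dA = Q_enc/ε₀ with Φ = E(4πr²):
E = k|Q_enc|/r² = (8.99×10^9)(5.644×10^-6)/(0.56)² = 1.62e5 N/C.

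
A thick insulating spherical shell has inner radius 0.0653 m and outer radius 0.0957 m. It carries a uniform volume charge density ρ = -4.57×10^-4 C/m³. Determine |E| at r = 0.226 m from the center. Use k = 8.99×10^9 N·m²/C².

|E| = 2.01×10^5 V/m

Use a concentric Gaussian sphere at r = 0.226 m (r > 0.0957 m, enclosing the whole shell).
Q_enc = ρ·(4π/3)(b³ − a³) = (-4.57×10^-4)·(4π/3)·((0.0957)³ − (0.0653)³) = -1.145e-6 C.
Since E is radial and uniform over the Gaussian sphere, Φ = E·4πr² = Q_enc/ε₀.
E = k|Q_enc|/r² = (8.99×10^9)(1.145e-6)/(0.226)² = 2.01×10^5 N/C.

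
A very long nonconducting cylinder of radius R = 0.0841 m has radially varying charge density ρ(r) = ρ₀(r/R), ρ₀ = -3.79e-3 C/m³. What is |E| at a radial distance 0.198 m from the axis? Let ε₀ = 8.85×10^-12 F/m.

5.10e6 N/C

Choose a coaxial cylinder of radius r = 0.198 m (arbitrary length L) as the Gaussian surface (r > R, full charge per length enclosed).
λ_enc = 2π ∫₀^R ρ₀(r'/R)^1 r' dr' = 2πρ₀R²/3 = -5.614×10^-5 C/m.
Applying ∮E·dA = Q_enc/ε₀ with the end caps contributing no flux:
E = |λ_enc|/(2πε₀r) = (5.614×10^-5)/(2π·8.85×10^-12·0.198) = 5.10e6 N/C.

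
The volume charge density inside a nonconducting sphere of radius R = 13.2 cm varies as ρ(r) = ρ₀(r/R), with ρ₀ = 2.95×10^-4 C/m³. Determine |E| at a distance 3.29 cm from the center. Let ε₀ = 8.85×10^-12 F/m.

|E| = 6.83×10^4 N/C

Symmetry ⇒ E = E(r) r̂. Gaussian sphere of radius r = 3.29 cm (r < R).
Q_enc = ∫₀^r ρ(r')·4πr'² dr' = (4πρ₀/R) ∫₀^r r'^3 dr' = 4πρ₀ r^4/(4·R) = 8.226×10^-9 C.
Gauss's law: E·4πr² = Q_enc/ε₀.
E = |Q_enc|/(4πε₀r²) = (8.226×10^-9)/(4π·8.85×10^-12·(0.0329)²) = 6.83×10^4 N/C.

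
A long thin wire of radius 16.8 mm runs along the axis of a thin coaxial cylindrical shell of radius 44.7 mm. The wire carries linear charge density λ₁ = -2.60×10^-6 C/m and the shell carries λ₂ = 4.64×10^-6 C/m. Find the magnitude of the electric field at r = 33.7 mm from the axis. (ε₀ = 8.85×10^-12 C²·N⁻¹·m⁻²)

Coaxial Gaussian cylinder, radius r = 33.7 mm, length L (between the conductors, 16.8 mm < r < 44.7 mm).
The shell at 44.7 mm lies outside the Gaussian surface, so λ_enc = λ₁ = -2.60e-6 C/m.
Applying ∮E·dA = Q_enc/ε₀ with the end caps contributing no flux:
E = |λ_enc|/(2πε₀r) = (2.60×10^-6)/(2π·8.85×10^-12·0.0337) = 1.39×10^6 N/C.

|E| ≈ 1.39e6 N/C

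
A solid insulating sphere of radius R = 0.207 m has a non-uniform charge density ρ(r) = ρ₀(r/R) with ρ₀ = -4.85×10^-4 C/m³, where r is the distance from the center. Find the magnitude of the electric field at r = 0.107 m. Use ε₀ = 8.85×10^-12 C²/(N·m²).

7.58e5 N/C

Use a concentric Gaussian sphere at r = 0.107 m (r < R).
Integrate the density: Q_enc = 4π ∫₀^r ρ₀(r'/R)^1 r'² dr' = 4πρ₀ r^4/(4·R) = -9.648e-7 C.
By Gauss's law, ∮E·dA = E·4πr² = Q_enc/ε₀.
E = |Q_enc|/(4πε₀r²) = (9.648×10^-7)/(4π·8.85×10^-12·(0.107)²) = 7.58e5 N/C.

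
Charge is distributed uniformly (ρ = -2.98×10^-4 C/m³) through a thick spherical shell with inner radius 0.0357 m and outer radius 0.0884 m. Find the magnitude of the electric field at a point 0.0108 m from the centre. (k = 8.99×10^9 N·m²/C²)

By spherical symmetry E is radial; choose a Gaussian sphere of radius r = 0.0108 m (r < 0.0357 m, inside the empty cavity).
Q_enc = 0 (all charge lies at larger r); Gauss's law gives E = 0.

E = 0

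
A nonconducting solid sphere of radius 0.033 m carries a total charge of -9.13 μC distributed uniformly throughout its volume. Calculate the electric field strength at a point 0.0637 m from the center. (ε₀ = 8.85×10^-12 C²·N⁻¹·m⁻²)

Take a concentric spherical Gaussian surface of radius r = 0.0637 m (r > R, so the entire charge is enclosed).
Q_enc = -9.13 μC = -9.13×10^-6 C.
By Gauss's law, ∮E·dA = E·4πr² = Q_enc/ε₀.
E = |Q_enc|/(4πε₀r²) = (9.13×10^-6)/(4π·8.85×10^-12·(0.0637)²) = 2.02e7 N/C.

E ≈ 2.02e7 N/C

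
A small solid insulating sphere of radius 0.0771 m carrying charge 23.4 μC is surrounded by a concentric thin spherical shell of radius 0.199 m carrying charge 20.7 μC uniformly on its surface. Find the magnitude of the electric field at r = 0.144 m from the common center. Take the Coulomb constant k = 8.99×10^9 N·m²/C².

Symmetry ⇒ E = E(r) r̂. Gaussian sphere of radius r = 0.144 m (between the bodies, 0.0771 m < r < 0.199 m).
The shell at 0.199 m lies outside the Gaussian surface, so Q_enc = 23.4 μC = 2.34×10^-5 C.
Gauss's law: E·4πr² = Q_enc/ε₀.
E = k|Q_enc|/r² = (8.99×10^9)(2.34×10^-5)/(0.144)² = 1.01×10^7 N/C.

|E| = 1.01×10^7 N/C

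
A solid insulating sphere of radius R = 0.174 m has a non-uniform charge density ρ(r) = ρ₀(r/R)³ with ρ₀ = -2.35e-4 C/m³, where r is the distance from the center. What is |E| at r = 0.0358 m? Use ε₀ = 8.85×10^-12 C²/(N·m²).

Use a concentric Gaussian sphere at r = 0.0358 m (r < R).
Integrate the density: Q_enc = 4π ∫₀^r ρ₀(r'/R)^3 r'² dr' = 4πρ₀ r^6/(6·R³) = -1.967×10^-10 C.
Applying ∮E·dA = Q_enc/ε₀ with Φ = E(4πr²):
E = |Q_enc|/(4πε₀r²) = (1.967e-10)/(4π·8.85×10^-12·(0.0358)²) = 1.38e3 N/C.

1.38×10^3 N/C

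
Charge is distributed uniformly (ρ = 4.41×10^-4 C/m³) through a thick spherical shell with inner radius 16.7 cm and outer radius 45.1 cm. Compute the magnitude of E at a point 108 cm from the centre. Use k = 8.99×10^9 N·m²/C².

1.24×10^6 V/m

Take a concentric spherical Gaussian surface of radius r = 108 cm (r > 45.1 cm, enclosing the whole shell).
Q_enc = ρ·(4π/3)(b³ − a³) = (4.41×10^-4)·(4π/3)·((0.451)³ − (0.167)³) = 1.609×10^-4 C.
Since E is radial and uniform over the Gaussian sphere, Φ = E·4πr² = Q_enc/ε₀.
E = k|Q_enc|/r² = (8.99×10^9)(1.609×10^-4)/(1.08)² = 1.24e6 N/C.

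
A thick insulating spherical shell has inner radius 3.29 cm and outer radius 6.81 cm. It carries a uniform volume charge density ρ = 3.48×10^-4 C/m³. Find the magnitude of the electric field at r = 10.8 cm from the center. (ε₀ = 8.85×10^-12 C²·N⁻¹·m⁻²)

By spherical symmetry E is radial; choose a Gaussian sphere of radius r = 10.8 cm (r > 6.81 cm, enclosing the whole shell).
Q_enc = ρ·(4π/3)(b³ − a³) = (3.48×10^-4)·(4π/3)·((0.0681)³ − (0.0329)³) = 4.085e-7 C.
Gauss's law: E·4πr² = Q_enc/ε₀.
E = |Q_enc|/(4πε₀r²) = (4.085×10^-7)/(4π·8.85×10^-12·(0.108)²) = 3.15e5 N/C.

3.15×10^5 V/m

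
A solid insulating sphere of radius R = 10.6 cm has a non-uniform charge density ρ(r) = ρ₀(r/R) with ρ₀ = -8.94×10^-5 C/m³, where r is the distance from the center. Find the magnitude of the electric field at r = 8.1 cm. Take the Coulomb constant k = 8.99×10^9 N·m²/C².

Use a concentric Gaussian sphere at r = 8.1 cm (r < R).
Q_enc = ∫₀^r ρ(r')·4πr'² dr' = (4πρ₀/R) ∫₀^r r'^3 dr' = 4πρ₀ r^4/(4·R) = -1.141×10^-7 C.
Applying ∮E·dA = Q_enc/ε₀ with Φ = E(4πr²):
E = k|Q_enc|/r² = (8.99×10^9)(1.141×10^-7)/(0.081)² = 1.56×10^5 N/C.

E = 1.56e5 V/m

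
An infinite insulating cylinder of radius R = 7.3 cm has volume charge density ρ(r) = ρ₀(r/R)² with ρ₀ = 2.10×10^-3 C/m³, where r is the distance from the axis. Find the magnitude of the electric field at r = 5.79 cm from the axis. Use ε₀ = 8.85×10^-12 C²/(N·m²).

By cylindrical symmetry E is radial; use a coaxial Gaussian cylinder of radius 5.79 cm and length L (r < R).
λ_enc = ∫₀^r ρ(r')·2πr' dr' = (2πρ₀/R²)·r^4/4 = 6.957×10^-6 C/m.
Applying ∮E·dA = Q_enc/ε₀ with the end caps contributing no flux:
E = |λ_enc|/(2πε₀r) = (6.957e-6)/(2π·8.85×10^-12·0.0579) = 2.16×10^6 N/C.

E ≈ 2.16e6 V/m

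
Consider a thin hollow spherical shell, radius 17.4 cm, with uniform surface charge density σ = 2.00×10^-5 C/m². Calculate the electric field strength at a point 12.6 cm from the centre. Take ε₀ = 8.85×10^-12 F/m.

E = 0

Symmetry ⇒ E = E(r) r̂. Gaussian sphere of radius r = 12.6 cm (inside the shell, r < 17.4 cm).
No charge lies within this surface, so Q_enc = 0 and Gauss's law gives E·4πr² = 0 ⇒ E = 0.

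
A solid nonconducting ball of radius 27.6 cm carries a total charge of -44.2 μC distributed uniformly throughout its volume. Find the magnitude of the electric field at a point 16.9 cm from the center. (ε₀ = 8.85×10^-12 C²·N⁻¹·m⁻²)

By spherical symmetry E is radial; choose a Gaussian sphere of radius r = 16.9 cm (r < R).
Only the charge within r is enclosed: Q_enc = Q·(r/R)³ = (-44.2 μC)·(16.9 cm/27.6 cm)³ = -1.015×10^-5 C.
Gauss's law: E·4πr² = Q_enc/ε₀.
E = |Q_enc|/(4πε₀r²) = (1.015e-5)/(4π·8.85×10^-12·(0.169)²) = 3.19×10^6 N/C.

E ≈ 3.19×10^6 N/C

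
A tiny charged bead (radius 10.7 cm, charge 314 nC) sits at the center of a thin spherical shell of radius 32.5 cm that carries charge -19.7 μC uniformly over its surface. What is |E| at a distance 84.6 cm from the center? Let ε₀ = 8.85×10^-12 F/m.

Take a concentric spherical Gaussian surface of radius r = 84.6 cm (r > 32.5 cm, enclosing both).
Q_enc = (314 nC) + (-19.7 μC) = -1.939×10^-5 C.
By Gauss's law, ∮E·dA = E·4πr² = Q_enc/ε₀.
E = |Q_enc|/(4πε₀r²) = (1.939×10^-5)/(4π·8.85×10^-12·(0.846)²) = 2.44×10^5 N/C.

|E| = 2.44×10^5 V/m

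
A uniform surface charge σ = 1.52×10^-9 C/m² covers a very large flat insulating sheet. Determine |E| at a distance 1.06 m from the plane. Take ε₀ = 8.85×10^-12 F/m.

E = 85.9 V/m

By planar symmetry E is perpendicular to the sheet and uniform; use a Gaussian pillbox with flat faces of area A on each side of the sheet.
Only the two end caps contribute flux: Φ = 2EA. With Q_enc = σA, Gauss's law gives E = |σ|/(2ε₀).
E = |σ|/(2ε₀) = (1.52×10^-9)/(2·8.85×10^-12) = 85.9 N/C.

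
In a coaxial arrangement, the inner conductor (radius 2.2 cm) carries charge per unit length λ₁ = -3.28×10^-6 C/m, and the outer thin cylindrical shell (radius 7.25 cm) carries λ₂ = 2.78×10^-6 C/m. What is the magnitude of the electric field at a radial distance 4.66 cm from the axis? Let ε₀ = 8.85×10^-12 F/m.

Coaxial Gaussian cylinder, radius r = 4.66 cm, length L (between the conductors, 2.2 cm < r < 7.25 cm).
Only the inner wire is enclosed; the outer shell contributes nothing inside itself. λ_enc = λ₁ = -3.28e-6 C/m.
By Gauss's law (flux through the curved wall only), E·2πrL = λ_enc L/ε₀.
E = |λ_enc|/(2πε₀r) = (3.28×10^-6)/(2π·8.85×10^-12·0.0466) = 1.27e6 N/C.

|E| = 1.27×10^6 V/m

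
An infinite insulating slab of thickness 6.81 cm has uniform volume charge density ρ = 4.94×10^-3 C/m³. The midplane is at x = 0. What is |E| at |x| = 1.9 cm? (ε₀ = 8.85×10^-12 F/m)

E = 1.06×10^7 V/m

By symmetry E is perpendicular to the slab. A Gaussian pillbox from −1.9 cm to +1.9 cm (face area A) lies entirely within the slab.
Q_enc = ρ·(2x)·A and flux = 2EA, so 2EA = 2ρxA/ε₀ ⇒ E = |ρ|x/ε₀.
E = (4.94e-3)(0.019)/(8.85×10^-12) = 1.06×10^7 N/C.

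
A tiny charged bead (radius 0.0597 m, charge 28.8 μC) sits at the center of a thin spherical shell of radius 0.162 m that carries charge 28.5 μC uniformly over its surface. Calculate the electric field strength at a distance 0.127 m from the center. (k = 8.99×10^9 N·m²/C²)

|E| ≈ 1.61×10^7 V/m

Symmetry ⇒ E = E(r) r̂. Gaussian sphere of radius r = 0.127 m (between the bodies, 0.0597 m < r < 0.162 m).
Only the inner charge is enclosed; the outer shell contributes nothing inside itself. Q_enc = 28.8 μC = 2.88×10^-5 C.
Gauss's law: E·4πr² = Q_enc/ε₀.
E = k|Q_enc|/r² = (8.99×10^9)(2.88×10^-5)/(0.127)² = 1.61e7 N/C.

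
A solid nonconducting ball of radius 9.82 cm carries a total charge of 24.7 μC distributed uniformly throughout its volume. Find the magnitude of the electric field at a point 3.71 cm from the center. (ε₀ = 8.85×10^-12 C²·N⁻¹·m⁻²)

E ≈ 8.70e6 V/m

By spherical symmetry E is radial; choose a Gaussian sphere of radius r = 3.71 cm (r < R).
Only the charge within r is enclosed: Q_enc = Q·(r/R)³ = (24.7 μC)·(3.71 cm/9.82 cm)³ = 1.332e-6 C.
Since E is radial and uniform over the Gaussian sphere, Φ = E·4πr² = Q_enc/ε₀.
E = |Q_enc|/(4πε₀r²) = (1.332e-6)/(4π·8.85×10^-12·(0.0371)²) = 8.70×10^6 N/C.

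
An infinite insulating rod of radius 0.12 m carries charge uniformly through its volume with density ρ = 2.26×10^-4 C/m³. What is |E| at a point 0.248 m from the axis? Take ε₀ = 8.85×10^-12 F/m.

Take a coaxial cylindrical Gaussian surface of radius r = 0.248 m and length L (r > 0.12 m, full cross-section enclosed).
λ_enc = ρ·πR² = (2.26×10^-4)π(0.12)² = 1.022×10^-5 C/m.
Applying ∮E·dA = Q_enc/ε₀ with the end caps contributing no flux:
E = |λ_enc|/(2πε₀r) = (1.022×10^-5)/(2π·8.85×10^-12·0.248) = 7.41×10^5 N/C.

|E| ≈ 7.41×10^5 N/C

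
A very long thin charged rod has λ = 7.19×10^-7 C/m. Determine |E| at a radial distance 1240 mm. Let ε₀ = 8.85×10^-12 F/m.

Take a coaxial cylindrical Gaussian surface of radius r = 1240 mm and length L.
Q_enc = λL, so λ_enc = 7.19×10^-7 C/m.
Since E is radial and uniform over the curved surface, Φ = E·2πrL = Q_enc/ε₀ = λ_enc L/ε₀.
E = |λ_enc|/(2πε₀r) = (7.19×10^-7)/(2π·8.85×10^-12·1.24) = 1.04e4 N/C.

E = 1.04×10^4 V/m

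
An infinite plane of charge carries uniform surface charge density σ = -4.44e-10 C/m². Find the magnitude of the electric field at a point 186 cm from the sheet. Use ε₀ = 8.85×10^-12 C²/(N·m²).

By planar symmetry E is perpendicular to the sheet and uniform; use a Gaussian pillbox with flat faces of area A on each side of the sheet.
Only the two end caps contribute flux: Φ = 2EA. With Q_enc = σA, Gauss's law gives E = |σ|/(2ε₀).
E = |σ|/(2ε₀) = (4.44×10^-10)/(2·8.85×10^-12) = 25.1 N/C.

|E| ≈ 25.1 N/C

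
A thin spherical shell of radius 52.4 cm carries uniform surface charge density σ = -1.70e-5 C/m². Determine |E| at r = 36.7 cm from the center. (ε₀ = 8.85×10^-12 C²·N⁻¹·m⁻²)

E = 0

Use a concentric Gaussian sphere at r = 36.7 cm (inside the shell, r < 52.4 cm).
All the charge is outside the Gaussian surface: Q_enc = 0, hence E = 0 everywhere inside the shell.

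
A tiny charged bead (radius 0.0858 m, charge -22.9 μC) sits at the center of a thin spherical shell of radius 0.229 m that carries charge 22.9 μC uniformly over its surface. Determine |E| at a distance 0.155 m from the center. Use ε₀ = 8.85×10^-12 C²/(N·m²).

|E| = 8.57×10^6 N/C

Symmetry ⇒ E = E(r) r̂. Gaussian sphere of radius r = 0.155 m (between the bodies, 0.0858 m < r < 0.229 m).
The shell at 0.229 m lies outside the Gaussian surface, so Q_enc = -22.9 μC = -2.29×10^-5 C.
Since E is radial and uniform over the Gaussian sphere, Φ = E·4πr² = Q_enc/ε₀.
E = |Q_enc|/(4πε₀r²) = (2.29e-5)/(4π·8.85×10^-12·(0.155)²) = 8.57×10^6 N/C.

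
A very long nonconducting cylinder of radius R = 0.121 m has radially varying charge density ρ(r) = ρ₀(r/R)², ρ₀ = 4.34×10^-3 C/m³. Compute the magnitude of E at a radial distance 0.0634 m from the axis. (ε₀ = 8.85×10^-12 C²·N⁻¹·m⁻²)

E ≈ 2.13e6 N/C

Coaxial Gaussian cylinder, radius r = 0.0634 m, length L (r < R).
Integrating ρ over the cross-section to radius r: λ_enc = (2πρ₀/R²) ∫₀^r r'^3 dr' = 2πρ₀ r^4/(4·R²) = 7.523×10^-6 C/m.
By Gauss's law (flux through the curved wall only), E·2πrL = λ_enc L/ε₀.
E = |λ_enc|/(2πε₀r) = (7.523×10^-6)/(2π·8.85×10^-12·0.0634) = 2.13e6 N/C.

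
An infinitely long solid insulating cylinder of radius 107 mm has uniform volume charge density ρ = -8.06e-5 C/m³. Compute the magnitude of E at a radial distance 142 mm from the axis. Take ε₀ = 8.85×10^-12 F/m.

E = 3.67×10^5 N/C

Choose a coaxial cylinder of radius r = 142 mm (arbitrary length L) as the Gaussian surface (r > 107 mm, full cross-section enclosed).
λ_enc = ρ·πR² = (-8.06×10^-5)π(0.107)² = -2.899×10^-6 C/m.
By Gauss's law (flux through the curved wall only), E·2πrL = λ_enc L/ε₀.
E = |λ_enc|/(2πε₀r) = (2.899×10^-6)/(2π·8.85×10^-12·0.142) = 3.67×10^5 N/C.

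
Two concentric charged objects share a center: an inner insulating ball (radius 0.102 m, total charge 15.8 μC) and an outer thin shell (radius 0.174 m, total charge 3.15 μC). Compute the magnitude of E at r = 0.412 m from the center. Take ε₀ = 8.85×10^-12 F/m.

By spherical symmetry E is radial; choose a Gaussian sphere of radius r = 0.412 m (r > 0.174 m, enclosing both).
Q_enc = (15.8 μC) + (3.15 μC) = 1.895e-5 C.
Applying ∮E·dA = Q_enc/ε₀ with Φ = E(4πr²):
E = |Q_enc|/(4πε₀r²) = (1.895e-5)/(4π·8.85×10^-12·(0.412)²) = 1.00e6 N/C.

E = 1.00×10^6 V/m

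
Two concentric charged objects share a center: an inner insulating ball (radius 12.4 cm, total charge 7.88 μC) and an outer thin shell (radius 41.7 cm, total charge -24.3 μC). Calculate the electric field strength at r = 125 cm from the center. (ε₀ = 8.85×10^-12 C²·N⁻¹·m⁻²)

Take a concentric spherical Gaussian surface of radius r = 125 cm (r > 41.7 cm, enclosing both).
Q_enc = (7.88 μC) + (-24.3 μC) = -1.642×10^-5 C.
Since E is radial and uniform over the Gaussian sphere, Φ = E·4πr² = Q_enc/ε₀.
E = |Q_enc|/(4πε₀r²) = (1.642e-5)/(4π·8.85×10^-12·(1.25)²) = 9.45e4 N/C.

|E| ≈ 9.45e4 N/C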